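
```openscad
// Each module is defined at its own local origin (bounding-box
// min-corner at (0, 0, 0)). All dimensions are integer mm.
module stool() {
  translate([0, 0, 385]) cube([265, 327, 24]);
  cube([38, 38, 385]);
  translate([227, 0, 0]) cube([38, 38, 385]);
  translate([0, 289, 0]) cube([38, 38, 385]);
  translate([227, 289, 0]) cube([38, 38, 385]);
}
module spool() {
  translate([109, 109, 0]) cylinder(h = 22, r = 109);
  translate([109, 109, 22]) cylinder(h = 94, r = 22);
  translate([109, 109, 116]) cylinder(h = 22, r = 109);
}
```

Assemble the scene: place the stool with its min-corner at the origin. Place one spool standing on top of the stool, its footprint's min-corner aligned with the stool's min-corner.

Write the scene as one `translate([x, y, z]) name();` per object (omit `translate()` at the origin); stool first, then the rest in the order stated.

stool();
translate([0, 0, 409]) spool();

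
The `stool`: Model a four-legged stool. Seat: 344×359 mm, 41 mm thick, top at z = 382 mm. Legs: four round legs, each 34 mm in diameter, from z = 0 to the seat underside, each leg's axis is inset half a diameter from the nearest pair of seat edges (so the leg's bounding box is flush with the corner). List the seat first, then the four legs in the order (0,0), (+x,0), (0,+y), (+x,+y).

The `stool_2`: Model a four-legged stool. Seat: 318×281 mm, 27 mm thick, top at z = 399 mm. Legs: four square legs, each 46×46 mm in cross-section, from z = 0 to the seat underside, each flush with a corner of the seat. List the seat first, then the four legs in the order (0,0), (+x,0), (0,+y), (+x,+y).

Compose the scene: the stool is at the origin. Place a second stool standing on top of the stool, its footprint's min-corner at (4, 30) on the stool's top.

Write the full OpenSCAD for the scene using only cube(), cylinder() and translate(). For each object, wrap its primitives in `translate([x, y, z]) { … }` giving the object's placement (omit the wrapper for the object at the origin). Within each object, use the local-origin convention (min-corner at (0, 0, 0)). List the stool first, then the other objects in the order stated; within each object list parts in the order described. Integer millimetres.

translate([0, 0, 341]) cube([344, 359, 41]);
translate([17, 17, 0]) cylinder(h = 341, r = 17);
translate([327, 17, 0]) cylinder(h = 341, r = 17);
translate([17, 342, 0]) cylinder(h = 341, r = 17);
translate([327, 342, 0]) cylinder(h = 341, r = 17);
translate([4, 30, 382]) {
  translate([0, 0, 372]) cube([318, 281, 27]);
  cube([46, 46, 372]);
  translate([272, 0, 0]) cube([46, 46, 372]);
  translate([0, 235, 0]) cube([46, 46, 372]);
  translate([272, 235, 0]) cube([46, 46, 372]);
}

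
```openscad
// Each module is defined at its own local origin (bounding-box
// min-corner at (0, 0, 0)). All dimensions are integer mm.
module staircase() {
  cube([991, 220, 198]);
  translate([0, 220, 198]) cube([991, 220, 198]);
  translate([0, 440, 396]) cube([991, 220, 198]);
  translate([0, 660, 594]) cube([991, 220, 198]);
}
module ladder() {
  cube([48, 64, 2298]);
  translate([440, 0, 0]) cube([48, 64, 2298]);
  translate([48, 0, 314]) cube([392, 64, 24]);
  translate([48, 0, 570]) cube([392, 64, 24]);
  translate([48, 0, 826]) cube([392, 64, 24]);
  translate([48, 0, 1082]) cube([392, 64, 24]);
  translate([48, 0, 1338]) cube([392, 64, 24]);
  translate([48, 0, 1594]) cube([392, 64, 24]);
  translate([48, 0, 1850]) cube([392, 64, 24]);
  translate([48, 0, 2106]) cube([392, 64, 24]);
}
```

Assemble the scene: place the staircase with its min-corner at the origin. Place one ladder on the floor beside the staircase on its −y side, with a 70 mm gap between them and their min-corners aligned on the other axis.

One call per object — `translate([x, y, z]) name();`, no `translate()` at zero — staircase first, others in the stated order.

staircase();
translate([0, -134, 0]) ladder();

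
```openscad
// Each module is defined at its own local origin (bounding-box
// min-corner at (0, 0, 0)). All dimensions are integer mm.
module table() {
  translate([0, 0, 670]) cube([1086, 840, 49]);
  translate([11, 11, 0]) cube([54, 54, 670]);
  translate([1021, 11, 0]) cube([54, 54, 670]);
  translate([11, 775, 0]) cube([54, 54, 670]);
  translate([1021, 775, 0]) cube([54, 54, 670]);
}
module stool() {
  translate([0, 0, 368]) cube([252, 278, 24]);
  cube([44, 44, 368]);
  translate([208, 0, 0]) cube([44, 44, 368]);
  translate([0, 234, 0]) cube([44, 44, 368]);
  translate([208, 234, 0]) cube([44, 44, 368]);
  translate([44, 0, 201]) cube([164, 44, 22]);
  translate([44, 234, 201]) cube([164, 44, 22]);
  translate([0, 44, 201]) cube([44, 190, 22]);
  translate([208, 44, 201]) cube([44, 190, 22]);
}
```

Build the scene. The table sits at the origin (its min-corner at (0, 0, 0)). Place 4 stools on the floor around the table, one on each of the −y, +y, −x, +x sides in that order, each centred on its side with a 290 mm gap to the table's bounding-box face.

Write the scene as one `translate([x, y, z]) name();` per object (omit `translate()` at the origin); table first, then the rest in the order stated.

table();
translate([417, -568, 0]) stool();
translate([417, 1130, 0]) stool();
translate([-542, 281, 0]) stool();
translate([1376, 281, 0]) stool();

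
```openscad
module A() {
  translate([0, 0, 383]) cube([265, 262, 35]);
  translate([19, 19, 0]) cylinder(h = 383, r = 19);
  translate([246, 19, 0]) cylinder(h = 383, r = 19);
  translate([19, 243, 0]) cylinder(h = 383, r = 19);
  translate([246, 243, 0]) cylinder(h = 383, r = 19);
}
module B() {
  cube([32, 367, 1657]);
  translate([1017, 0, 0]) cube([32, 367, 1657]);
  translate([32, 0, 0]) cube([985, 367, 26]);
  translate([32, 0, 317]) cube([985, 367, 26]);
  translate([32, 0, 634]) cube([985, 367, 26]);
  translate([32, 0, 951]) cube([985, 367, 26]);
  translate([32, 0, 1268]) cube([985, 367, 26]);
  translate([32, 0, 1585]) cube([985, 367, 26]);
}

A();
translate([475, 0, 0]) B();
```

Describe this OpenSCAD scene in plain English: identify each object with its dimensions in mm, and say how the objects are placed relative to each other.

A is a simple wooden stool: a rectangular seat 265 mm (x) by 262 mm (y), 35 mm thick, top face at z = 418 mm, on four round legs, each 38 mm in diameter. The legs rest on z = 0, each leg's axis is inset half a diameter from the nearest pair of seat edges (so the leg's bounding box is flush with the corner).

B is a bookshelf 1049 mm wide overall, 367 mm deep and 1657 mm tall. The two sides are 32 mm thick vertical panels. 6 horizontal shelves of 26 mm thickness span between the inner faces of the sides; the lowest shelf sits on the floor and shelves are stacked with a clear vertical gap of 291 mm between each pair.

The bookshelf is on the floor beside the stool on its +x side.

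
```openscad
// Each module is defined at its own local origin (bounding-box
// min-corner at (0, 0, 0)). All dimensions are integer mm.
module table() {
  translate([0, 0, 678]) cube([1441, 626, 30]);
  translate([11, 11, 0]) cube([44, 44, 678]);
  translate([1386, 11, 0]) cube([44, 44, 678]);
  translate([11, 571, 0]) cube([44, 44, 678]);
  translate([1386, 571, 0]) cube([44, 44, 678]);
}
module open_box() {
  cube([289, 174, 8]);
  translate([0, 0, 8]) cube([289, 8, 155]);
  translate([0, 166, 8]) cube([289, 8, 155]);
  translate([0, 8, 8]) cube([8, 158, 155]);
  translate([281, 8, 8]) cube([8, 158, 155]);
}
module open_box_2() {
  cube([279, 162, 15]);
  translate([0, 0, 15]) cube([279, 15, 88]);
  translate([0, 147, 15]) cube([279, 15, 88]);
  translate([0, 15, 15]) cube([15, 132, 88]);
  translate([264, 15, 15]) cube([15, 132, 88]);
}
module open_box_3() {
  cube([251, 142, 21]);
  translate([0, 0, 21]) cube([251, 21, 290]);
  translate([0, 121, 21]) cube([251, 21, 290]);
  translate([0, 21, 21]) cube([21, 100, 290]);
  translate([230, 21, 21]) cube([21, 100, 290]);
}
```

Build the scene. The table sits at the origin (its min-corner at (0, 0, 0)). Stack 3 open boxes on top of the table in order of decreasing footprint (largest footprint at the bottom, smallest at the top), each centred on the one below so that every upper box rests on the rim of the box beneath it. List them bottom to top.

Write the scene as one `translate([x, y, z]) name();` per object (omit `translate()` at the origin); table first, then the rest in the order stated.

table();
translate([576, 226, 708]) open_box();
translate([581, 232, 871]) open_box_2();
translate([595, 242, 974]) open_box_3();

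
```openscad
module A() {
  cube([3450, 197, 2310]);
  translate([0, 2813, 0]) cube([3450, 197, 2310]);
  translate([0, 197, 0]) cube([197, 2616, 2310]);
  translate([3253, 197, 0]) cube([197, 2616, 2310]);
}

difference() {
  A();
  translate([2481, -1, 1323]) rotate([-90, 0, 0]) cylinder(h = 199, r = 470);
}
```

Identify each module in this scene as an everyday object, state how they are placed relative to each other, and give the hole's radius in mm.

The subtracted cylinder has r = 470 mm.

A is a house frame. The house frame has a circular hole through its front wall. The hole's radius is 470 mm.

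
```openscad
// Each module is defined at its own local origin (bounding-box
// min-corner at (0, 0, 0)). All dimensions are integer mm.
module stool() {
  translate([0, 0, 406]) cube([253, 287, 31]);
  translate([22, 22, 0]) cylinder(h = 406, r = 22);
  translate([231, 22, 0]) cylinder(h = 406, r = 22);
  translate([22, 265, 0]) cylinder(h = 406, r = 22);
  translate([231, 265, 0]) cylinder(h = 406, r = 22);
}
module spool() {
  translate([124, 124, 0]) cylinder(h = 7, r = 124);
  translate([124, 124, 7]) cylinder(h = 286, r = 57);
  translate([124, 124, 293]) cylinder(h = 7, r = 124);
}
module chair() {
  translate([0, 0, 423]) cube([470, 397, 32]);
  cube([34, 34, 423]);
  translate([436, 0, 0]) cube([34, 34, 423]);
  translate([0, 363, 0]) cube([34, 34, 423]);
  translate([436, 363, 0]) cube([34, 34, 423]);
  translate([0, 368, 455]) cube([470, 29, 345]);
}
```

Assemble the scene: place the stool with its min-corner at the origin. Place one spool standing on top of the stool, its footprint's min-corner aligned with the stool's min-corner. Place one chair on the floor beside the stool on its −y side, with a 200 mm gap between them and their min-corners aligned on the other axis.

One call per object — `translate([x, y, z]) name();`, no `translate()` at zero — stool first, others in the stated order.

stool();
translate([0, 0, 437]) spool();
translate([0, -597, 0]) chair();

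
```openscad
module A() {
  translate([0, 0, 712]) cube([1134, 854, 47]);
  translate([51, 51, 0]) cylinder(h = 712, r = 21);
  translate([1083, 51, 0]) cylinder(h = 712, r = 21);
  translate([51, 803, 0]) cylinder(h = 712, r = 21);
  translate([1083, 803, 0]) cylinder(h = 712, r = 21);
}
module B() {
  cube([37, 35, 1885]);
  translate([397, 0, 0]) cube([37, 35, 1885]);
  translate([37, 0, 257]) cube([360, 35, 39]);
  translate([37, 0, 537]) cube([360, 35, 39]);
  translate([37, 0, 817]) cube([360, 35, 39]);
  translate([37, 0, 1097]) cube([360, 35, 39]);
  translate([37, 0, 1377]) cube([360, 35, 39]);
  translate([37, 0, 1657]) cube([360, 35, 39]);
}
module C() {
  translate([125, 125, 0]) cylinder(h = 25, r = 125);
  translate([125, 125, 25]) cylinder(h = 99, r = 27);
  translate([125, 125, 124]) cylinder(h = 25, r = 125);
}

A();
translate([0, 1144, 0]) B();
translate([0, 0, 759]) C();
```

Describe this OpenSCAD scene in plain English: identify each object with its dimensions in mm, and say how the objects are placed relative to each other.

A is a table with a 1134×854 mm rectangular top, 47 mm thick, top surface at z = 759 mm, supported by four round legs of 42 mm diameter, each leg's bounding box inset 30 mm from the nearest pair of top edges, running from the floor.

B is a wooden ladder with two side rails of 37×35 mm section and 1885 mm height, set 434 mm apart overall. Between them run 6 rectangular rungs (35 mm deep, 39 mm thick), front faces flush with the rails' −y face. The bottom of the first rung is 257 mm above the floor and each subsequent rung is 280 mm higher than the one below.

C is a spool: two coaxial disc flanges of radius 125 mm and thickness 25 mm, joined by a core cylinder of radius 27 mm and height 99 mm. The lower flange rests on z = 0 and the three cylinders share a vertical axis.

The ladder is on the floor beside the table on its +y side. The spool is on top of the table.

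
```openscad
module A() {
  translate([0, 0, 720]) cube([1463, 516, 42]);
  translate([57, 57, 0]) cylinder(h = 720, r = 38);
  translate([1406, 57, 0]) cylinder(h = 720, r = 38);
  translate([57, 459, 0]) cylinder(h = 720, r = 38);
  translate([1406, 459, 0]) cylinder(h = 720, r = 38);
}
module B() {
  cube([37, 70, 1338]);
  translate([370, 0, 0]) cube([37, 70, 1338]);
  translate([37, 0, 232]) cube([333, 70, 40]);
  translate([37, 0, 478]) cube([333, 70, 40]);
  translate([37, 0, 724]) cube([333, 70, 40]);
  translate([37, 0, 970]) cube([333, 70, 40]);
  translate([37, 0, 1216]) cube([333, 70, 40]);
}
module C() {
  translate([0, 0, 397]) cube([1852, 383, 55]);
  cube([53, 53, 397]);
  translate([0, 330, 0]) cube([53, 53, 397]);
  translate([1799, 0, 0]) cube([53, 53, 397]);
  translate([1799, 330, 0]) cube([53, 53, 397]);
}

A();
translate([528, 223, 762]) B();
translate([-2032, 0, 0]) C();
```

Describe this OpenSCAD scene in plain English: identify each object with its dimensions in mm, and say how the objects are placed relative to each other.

A is a table with a 1463×516 mm rectangular top, 42 mm thick, top surface at z = 762 mm, supported by four round legs of 76 mm diameter, each leg's bounding box inset 19 mm from the nearest pair of top edges, running from the floor.

B is a wooden ladder with two side rails of 37×70 mm section and 1338 mm height, set 407 mm apart overall. Between them run 5 rectangular rungs (70 mm deep, 40 mm thick), front faces flush with the rails' −y face. The bottom of the first rung is 232 mm above the floor and each subsequent rung is 246 mm higher than the one below.

C is a bench: a 1852×383 mm seat slab, 55 mm thick, top at z = 452 mm, on four 53×53 mm square legs flush with the seat corners and standing on z = 0.

The ladder is on top of the table, centred. The bench is on the floor beside the table on its −x side.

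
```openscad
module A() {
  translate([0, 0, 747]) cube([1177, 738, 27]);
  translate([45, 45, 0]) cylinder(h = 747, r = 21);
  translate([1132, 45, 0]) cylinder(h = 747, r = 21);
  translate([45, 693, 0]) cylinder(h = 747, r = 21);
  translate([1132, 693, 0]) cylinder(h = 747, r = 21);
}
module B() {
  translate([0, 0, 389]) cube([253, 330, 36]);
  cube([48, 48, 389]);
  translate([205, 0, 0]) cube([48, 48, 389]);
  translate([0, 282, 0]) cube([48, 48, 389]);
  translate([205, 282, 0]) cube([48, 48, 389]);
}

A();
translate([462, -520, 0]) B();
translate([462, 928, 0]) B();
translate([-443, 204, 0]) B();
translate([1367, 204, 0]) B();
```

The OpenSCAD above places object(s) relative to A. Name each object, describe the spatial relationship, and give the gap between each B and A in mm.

Each stool's nearest face is 190 mm from the table's bounding box.

A is a table. B is a stool. Four stools sit around the table at the −y, +y, −x, +x sides. The gap between each stool and the table is 190 mm.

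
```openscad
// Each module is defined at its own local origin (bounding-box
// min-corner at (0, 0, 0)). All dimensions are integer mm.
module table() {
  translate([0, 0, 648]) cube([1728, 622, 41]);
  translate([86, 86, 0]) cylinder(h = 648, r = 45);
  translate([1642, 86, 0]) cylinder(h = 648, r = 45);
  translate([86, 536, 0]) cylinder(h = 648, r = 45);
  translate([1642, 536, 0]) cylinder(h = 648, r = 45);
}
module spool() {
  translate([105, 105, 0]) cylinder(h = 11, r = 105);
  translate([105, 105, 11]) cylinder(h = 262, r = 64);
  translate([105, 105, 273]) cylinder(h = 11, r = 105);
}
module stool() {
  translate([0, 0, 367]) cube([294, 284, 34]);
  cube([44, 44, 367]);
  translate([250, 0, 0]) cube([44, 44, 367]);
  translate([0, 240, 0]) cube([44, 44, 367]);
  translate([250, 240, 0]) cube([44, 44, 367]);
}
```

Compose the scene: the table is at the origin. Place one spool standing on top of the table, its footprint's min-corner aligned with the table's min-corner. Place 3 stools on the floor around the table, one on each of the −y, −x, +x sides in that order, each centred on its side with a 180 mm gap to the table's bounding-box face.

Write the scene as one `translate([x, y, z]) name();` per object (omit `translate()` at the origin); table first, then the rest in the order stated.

table();
translate([0, 0, 689]) spool();
translate([717, -464, 0]) stool();
translate([-474, 169, 0]) stool();
translate([1908, 169, 0]) stool();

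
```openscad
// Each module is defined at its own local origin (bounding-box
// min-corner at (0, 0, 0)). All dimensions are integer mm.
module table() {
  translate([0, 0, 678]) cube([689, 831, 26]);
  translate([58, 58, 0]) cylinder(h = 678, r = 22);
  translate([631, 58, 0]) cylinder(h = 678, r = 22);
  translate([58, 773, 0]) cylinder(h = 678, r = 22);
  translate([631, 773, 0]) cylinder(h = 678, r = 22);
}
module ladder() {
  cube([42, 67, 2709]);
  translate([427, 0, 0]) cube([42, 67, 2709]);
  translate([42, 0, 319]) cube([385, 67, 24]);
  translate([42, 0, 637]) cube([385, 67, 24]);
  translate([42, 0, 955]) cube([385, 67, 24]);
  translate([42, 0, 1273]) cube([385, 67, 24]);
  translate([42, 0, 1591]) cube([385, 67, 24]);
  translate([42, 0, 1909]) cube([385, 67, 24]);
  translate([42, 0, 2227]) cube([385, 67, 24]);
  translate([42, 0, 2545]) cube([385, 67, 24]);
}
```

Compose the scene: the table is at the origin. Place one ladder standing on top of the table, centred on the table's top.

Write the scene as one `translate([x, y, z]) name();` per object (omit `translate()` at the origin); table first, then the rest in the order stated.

table();
translate([110, 382, 704]) ladder();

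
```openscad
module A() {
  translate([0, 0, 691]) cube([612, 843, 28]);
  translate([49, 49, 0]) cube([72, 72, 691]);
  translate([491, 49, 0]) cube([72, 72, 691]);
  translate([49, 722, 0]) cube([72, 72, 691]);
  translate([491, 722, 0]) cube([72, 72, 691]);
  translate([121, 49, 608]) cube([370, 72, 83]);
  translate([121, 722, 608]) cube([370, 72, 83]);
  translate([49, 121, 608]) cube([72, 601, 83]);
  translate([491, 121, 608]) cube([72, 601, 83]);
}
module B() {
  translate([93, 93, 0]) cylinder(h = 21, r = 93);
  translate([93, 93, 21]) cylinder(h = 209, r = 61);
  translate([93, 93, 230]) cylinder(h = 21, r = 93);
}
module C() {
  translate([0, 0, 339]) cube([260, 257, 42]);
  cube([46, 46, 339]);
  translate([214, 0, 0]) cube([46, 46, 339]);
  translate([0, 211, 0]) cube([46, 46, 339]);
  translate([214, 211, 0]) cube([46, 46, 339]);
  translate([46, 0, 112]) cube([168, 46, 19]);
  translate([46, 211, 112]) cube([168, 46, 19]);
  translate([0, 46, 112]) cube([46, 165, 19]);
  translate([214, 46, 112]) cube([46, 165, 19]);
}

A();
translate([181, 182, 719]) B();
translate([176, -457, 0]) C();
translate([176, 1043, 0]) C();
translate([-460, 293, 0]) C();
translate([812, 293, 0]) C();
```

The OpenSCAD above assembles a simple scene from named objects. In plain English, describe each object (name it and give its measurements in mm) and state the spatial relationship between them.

A is a table with a 612×843 mm rectangular top, 28 mm thick, top surface at z = 719 mm, supported by four 72×72 mm square legs, each inset 49 mm from the nearest pair of top edges, running from the floor. Four apron rails, 72 mm thick and 83 mm tall, run between adjacent legs with their top edges flush with the underside of the top and their outer faces flush with the legs' outer faces.

B is a spool: two coaxial disc flanges of radius 93 mm and thickness 21 mm, joined by a core cylinder of radius 61 mm and height 209 mm. The lower flange rests on z = 0 and the three cylinders share a vertical axis.

C is a four-legged stool. The seat is 260×257 mm, 42 mm thick, top at z = 381 mm. It stands on four square legs, each 46×46 mm in cross-section, from z = 0 to the seat underside, each flush with a corner of the seat. Four stretchers, 46 mm wide and 19 mm tall, connect adjacent legs with their undersides at z = 112 mm, each running between the inner faces of the legs it joins and aligned with the legs' outer faces on the other axis.

The spool is on top of the table. Four stools sit around the table at the −y, +y, −x, +x sides.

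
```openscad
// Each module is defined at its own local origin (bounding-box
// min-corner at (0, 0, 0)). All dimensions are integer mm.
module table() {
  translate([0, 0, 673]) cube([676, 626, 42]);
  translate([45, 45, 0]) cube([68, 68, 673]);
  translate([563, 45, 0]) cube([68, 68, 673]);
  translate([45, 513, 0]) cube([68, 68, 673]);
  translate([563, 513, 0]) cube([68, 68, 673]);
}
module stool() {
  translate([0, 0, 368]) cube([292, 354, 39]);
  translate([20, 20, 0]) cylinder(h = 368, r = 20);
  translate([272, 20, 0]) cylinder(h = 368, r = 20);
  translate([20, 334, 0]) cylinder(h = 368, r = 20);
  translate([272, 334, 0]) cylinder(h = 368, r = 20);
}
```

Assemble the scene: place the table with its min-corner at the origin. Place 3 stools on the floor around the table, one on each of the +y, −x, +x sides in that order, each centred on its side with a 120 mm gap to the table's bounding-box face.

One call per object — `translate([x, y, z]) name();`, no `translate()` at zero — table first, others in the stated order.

table();
translate([192, 746, 0]) stool();
translate([-412, 136, 0]) stool();
translate([796, 136, 0]) stool();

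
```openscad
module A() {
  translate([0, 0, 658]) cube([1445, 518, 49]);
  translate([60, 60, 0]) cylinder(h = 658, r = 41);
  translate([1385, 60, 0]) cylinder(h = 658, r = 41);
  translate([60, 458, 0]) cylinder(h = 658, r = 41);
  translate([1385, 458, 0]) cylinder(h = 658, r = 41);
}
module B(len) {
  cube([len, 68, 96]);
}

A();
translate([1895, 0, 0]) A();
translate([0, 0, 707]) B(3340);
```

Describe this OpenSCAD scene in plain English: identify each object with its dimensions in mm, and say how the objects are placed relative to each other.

A is a table: top 1445 mm (x) × 518 mm (y), 49 mm thick, upper face at z = 707 mm, on four round legs of 82 mm diameter, each leg's bounding box inset 19 mm from the nearest pair of top edges, running from z = 0 to the bottom of the top.

B is a rectangular beam 3340 mm long (x), 68 mm deep (y), 96 mm thick (z).

The beam spans the tops of two tables placed 450 mm apart, resting at z = 707 mm.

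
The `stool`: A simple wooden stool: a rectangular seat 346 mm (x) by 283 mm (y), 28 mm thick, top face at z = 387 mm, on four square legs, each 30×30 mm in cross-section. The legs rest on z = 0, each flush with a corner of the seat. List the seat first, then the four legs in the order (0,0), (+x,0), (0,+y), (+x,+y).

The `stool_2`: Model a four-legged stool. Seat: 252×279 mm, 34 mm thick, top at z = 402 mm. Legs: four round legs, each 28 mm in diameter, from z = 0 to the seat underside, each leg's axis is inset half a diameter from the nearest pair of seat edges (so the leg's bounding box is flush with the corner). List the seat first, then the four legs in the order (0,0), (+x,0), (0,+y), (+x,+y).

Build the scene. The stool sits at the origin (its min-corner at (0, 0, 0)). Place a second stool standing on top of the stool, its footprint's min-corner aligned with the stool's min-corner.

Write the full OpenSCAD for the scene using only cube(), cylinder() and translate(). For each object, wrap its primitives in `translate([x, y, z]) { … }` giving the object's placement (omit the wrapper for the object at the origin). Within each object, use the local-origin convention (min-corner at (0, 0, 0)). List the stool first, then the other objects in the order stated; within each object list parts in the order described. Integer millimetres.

translate([0, 0, 359]) cube([346, 283, 28]);
cube([30, 30, 359]);
translate([316, 0, 0]) cube([30, 30, 359]);
translate([0, 253, 0]) cube([30, 30, 359]);
translate([316, 253, 0]) cube([30, 30, 359]);
translate([0, 0, 387]) {
  translate([0, 0, 368]) cube([252, 279, 34]);
  translate([14, 14, 0]) cylinder(h = 368, r = 14);
  translate([238, 14, 0]) cylinder(h = 368, r = 14);
  translate([14, 265, 0]) cylinder(h = 368, r = 14);
  translate([238, 265, 0]) cylinder(h = 368, r = 14);
}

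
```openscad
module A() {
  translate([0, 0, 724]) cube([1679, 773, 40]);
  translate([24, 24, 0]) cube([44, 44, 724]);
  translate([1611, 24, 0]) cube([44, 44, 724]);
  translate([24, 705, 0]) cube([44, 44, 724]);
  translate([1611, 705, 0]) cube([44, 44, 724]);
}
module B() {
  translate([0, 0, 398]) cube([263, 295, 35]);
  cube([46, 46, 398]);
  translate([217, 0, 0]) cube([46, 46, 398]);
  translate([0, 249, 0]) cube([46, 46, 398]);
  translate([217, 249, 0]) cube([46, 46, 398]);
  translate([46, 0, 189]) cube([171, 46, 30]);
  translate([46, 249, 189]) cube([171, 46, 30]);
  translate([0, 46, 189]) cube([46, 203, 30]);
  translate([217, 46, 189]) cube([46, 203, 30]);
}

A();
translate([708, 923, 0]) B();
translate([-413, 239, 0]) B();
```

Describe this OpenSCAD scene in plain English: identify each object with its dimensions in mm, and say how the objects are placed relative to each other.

A is a table: top 1679 mm (x) × 773 mm (y), 40 mm thick, upper face at z = 764 mm, on four 44×44 mm square legs, each inset 24 mm from the nearest pair of top edges, running from z = 0 to the bottom of the top.

B is a four-legged stool. The seat is 263×295 mm, 35 mm thick, top at z = 433 mm. It stands on four square legs, each 46×46 mm in cross-section, from z = 0 to the seat underside, each flush with a corner of the seat. Four stretchers, 46 mm wide and 30 mm tall, connect adjacent legs with their undersides at z = 189 mm, each running between the inner faces of the legs it joins and aligned with the legs' outer faces on the other axis.

Two stools sit around the table at the +y, −x sides.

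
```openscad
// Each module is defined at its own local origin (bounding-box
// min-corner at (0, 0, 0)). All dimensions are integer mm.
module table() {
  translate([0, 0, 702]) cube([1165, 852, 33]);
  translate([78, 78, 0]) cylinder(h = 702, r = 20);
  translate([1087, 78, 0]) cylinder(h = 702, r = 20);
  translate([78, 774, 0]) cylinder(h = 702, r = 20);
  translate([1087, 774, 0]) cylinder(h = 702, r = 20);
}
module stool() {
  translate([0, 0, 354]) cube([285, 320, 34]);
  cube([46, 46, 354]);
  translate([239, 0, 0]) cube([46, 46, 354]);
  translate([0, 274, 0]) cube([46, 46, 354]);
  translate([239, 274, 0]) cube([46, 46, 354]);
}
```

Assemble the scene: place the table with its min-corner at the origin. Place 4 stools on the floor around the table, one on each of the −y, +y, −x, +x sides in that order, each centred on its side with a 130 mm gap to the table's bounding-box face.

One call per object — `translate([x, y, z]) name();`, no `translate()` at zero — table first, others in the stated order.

table();
translate([440, -450, 0]) stool();
translate([440, 982, 0]) stool();
translate([-415, 266, 0]) stool();
translate([1295, 266, 0]) stool();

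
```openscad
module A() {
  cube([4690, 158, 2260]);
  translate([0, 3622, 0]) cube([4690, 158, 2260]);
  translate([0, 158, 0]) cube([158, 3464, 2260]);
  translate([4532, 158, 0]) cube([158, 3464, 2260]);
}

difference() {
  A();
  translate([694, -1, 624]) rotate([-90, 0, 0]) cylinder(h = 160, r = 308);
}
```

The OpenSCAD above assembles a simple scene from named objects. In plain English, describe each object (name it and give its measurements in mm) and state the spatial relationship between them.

A is the wall frame of a small rectangular building: four walls, each 2260 mm tall and 158 mm thick, enclosing a footprint 4690 mm (x) by 3780 mm (y) outside-to-outside, with no floor or roof. The front and back walls (the −y and +y sides) span the full width; the two side walls fit between them.

The house frame has a circular hole of radius 308 mm through its front wall, centred at (x = 694, z = 624).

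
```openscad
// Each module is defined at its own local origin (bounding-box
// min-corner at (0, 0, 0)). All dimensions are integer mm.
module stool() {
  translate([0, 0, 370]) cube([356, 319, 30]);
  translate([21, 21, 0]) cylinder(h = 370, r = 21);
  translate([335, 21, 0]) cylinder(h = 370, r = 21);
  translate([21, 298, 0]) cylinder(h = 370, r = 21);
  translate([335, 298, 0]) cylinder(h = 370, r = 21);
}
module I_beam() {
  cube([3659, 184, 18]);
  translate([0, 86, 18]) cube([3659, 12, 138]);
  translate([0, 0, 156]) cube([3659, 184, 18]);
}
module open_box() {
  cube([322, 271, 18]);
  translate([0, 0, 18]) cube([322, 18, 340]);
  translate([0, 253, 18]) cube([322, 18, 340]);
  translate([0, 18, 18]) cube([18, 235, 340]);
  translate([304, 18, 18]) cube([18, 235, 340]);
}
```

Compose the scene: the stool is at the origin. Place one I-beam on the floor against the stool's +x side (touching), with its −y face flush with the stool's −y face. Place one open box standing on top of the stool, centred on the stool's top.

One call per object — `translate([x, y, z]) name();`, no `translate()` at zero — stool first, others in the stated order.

stool();
translate([356, 0, 0]) I_beam();
translate([17, 24, 400]) open_box();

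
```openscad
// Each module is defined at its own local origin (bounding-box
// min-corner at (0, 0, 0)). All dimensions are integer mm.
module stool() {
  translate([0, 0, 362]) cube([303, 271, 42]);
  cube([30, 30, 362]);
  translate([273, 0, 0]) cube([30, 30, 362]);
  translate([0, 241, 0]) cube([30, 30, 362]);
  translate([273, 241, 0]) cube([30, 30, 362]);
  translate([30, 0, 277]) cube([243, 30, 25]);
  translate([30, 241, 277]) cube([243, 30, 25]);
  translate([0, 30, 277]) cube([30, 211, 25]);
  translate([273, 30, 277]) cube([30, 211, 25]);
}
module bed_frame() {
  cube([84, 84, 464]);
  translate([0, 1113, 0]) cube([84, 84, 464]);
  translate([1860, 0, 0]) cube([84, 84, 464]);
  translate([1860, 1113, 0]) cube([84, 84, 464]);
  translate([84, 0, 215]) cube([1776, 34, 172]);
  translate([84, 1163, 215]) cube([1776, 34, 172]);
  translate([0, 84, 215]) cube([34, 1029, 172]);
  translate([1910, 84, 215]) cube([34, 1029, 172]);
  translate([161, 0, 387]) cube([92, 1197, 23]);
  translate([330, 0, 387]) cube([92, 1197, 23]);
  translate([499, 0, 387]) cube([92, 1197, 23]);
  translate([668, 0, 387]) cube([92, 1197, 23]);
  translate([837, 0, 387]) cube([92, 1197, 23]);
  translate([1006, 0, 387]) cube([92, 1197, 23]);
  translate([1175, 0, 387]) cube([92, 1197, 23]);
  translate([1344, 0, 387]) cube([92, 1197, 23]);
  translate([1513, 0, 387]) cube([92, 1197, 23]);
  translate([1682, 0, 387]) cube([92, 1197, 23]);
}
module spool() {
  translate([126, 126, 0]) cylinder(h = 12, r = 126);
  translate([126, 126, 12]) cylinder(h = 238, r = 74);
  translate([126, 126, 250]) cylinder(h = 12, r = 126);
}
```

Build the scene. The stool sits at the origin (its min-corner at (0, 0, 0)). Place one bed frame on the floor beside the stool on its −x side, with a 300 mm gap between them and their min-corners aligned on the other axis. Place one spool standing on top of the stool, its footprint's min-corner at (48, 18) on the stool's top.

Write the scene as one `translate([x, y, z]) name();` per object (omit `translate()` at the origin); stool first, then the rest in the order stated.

stool();
translate([-2244, 0, 0]) bed_frame();
translate([48, 18, 404]) spool();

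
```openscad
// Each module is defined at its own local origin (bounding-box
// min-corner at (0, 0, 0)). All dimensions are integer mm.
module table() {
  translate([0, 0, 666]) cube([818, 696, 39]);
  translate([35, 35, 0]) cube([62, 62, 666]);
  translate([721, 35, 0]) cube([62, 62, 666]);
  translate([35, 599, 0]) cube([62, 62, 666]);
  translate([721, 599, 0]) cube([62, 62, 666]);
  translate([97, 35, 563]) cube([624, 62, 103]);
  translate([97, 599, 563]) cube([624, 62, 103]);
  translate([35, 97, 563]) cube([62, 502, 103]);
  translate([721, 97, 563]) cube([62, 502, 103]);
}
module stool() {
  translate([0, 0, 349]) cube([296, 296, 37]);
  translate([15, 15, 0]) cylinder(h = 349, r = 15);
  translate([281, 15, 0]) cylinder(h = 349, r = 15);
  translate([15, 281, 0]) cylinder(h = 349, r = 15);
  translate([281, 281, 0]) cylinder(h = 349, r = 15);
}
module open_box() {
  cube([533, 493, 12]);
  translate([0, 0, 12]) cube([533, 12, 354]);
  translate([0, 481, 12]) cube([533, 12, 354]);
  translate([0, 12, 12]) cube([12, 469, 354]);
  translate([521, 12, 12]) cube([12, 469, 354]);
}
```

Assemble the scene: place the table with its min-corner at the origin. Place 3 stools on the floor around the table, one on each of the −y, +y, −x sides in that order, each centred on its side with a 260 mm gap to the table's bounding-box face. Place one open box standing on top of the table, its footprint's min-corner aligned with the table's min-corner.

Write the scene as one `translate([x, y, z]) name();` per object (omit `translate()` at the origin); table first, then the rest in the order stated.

table();
translate([261, -556, 0]) stool();
translate([261, 956, 0]) stool();
translate([-556, 200, 0]) stool();
translate([0, 0, 705]) open_box();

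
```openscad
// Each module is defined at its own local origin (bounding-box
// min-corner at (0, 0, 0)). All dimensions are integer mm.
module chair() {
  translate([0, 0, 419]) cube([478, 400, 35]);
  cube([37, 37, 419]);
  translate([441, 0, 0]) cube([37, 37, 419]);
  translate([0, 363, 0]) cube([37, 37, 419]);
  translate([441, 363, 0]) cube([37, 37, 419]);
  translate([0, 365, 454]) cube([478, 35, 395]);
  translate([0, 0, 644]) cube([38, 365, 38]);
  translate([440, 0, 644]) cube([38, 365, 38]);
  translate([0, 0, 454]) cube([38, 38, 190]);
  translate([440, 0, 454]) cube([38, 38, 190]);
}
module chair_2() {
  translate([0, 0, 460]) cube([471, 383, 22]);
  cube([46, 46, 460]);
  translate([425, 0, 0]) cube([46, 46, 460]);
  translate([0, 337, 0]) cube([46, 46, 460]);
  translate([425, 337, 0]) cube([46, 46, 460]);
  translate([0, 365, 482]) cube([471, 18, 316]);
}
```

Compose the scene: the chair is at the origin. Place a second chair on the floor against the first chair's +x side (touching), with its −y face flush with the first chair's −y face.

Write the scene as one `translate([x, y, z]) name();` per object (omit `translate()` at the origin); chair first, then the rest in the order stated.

chair();
translate([478, 0, 0]) chair_2();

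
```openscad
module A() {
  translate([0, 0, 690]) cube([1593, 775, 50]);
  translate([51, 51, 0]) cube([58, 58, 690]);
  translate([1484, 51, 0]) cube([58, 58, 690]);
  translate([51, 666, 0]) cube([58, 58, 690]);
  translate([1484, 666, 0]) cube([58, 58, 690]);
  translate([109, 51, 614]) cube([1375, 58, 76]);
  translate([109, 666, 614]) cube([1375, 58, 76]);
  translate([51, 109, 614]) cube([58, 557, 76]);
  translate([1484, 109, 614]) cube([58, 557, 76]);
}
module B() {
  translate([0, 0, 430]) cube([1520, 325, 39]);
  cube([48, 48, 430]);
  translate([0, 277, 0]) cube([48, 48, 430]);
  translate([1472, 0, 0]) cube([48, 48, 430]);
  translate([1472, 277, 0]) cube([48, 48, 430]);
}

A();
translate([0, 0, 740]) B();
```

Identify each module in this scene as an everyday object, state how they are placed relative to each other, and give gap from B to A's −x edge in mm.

The bench's min-x is at 0; the table's min-x is 0; gap = 0 mm.

A is a table. B is a bench. The bench is on top of the table. The gap from the bench to the table's −x edge is 0 mm.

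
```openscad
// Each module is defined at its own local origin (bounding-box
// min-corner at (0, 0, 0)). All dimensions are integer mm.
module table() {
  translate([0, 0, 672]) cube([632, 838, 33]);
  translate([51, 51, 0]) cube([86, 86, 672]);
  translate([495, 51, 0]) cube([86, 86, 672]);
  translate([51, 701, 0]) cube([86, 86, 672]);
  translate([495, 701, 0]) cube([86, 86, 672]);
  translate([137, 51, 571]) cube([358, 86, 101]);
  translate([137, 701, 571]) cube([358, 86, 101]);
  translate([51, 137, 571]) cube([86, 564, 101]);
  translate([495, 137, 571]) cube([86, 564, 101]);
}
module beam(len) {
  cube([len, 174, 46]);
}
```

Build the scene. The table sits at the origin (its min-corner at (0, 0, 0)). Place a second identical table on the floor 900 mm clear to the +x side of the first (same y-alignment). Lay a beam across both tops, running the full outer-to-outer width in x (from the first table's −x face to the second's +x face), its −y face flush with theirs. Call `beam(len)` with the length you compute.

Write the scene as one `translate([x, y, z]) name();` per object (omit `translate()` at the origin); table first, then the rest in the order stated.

table();
translate([1532, 0, 0]) table();
translate([0, 0, 705]) beam(2164);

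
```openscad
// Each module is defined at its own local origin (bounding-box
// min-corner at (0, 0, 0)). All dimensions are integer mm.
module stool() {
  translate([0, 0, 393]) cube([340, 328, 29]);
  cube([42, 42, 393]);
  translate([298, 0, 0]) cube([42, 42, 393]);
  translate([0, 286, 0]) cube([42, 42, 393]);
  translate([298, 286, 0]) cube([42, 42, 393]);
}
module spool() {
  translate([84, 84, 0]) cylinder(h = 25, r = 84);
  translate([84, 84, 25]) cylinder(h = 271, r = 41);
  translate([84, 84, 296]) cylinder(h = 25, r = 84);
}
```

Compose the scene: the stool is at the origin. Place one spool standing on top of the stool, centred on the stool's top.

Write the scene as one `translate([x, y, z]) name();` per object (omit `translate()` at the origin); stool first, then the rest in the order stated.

stool();
translate([86, 80, 422]) spool();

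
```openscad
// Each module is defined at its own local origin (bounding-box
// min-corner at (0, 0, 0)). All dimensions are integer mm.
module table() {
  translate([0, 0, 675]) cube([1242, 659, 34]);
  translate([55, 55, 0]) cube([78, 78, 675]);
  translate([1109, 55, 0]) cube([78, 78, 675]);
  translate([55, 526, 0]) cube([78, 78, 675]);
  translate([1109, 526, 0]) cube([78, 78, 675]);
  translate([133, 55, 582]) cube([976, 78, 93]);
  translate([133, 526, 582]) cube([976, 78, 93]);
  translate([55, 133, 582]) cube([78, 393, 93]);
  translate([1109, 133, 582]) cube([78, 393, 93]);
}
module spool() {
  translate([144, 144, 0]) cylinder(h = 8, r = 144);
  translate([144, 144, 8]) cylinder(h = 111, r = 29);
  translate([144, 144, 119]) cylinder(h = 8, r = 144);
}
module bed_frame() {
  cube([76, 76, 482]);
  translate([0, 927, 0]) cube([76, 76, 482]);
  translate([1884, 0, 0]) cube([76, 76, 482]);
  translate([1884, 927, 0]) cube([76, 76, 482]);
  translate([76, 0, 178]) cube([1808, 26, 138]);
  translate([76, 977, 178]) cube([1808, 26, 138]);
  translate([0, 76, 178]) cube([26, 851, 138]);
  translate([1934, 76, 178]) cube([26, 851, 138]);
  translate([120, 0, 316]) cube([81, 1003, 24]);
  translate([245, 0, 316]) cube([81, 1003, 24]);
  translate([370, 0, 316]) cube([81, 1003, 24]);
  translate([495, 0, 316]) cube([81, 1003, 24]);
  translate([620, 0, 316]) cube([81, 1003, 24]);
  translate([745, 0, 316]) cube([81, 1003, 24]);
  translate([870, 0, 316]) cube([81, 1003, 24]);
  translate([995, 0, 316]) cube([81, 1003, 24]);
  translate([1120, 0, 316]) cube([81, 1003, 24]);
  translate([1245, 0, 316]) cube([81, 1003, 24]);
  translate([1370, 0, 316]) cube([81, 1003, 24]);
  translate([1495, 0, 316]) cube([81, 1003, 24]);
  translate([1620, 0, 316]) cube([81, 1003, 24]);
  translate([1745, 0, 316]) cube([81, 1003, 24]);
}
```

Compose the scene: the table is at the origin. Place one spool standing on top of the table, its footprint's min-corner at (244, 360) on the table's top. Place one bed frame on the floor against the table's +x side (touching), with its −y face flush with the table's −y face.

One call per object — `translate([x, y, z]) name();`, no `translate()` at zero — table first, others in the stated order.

table();
translate([244, 360, 709]) spool();
translate([1242, 0, 0]) bed_frame();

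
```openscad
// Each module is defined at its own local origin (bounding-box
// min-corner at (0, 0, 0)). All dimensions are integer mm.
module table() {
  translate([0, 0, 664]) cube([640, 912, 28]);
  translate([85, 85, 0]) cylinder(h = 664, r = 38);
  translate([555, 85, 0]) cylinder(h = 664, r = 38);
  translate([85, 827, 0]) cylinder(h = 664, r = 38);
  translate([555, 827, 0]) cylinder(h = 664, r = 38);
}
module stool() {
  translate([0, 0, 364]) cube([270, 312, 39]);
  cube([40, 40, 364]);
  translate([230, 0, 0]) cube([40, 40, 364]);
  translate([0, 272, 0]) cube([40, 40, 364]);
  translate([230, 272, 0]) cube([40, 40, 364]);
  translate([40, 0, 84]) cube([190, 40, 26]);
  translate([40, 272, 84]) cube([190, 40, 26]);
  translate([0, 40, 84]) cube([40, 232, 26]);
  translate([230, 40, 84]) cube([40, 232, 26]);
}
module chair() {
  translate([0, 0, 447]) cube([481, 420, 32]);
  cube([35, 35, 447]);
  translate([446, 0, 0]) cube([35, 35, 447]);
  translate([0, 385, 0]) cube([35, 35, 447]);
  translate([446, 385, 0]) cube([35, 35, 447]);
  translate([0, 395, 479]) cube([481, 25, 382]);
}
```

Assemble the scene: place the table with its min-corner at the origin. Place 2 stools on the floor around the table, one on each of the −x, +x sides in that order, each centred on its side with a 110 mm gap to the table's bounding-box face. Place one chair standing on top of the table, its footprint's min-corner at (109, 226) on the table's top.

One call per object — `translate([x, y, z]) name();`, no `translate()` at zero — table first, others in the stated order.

table();
translate([-380, 300, 0]) stool();
translate([750, 300, 0]) stool();
translate([109, 226, 692]) chair();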